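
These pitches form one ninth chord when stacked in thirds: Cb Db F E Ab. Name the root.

Stacking in thirds gives Db – F – Ab – Cb – E, so Db is the root — Db dominant seventh sharp nine.

Db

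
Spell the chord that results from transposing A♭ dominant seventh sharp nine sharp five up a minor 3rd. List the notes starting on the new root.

C♭, E♭, G, B𝄫, D

A minor 3rd up from A♭ is C♭, so the new chord is C♭ dominant seventh sharp nine sharp five.
root → C♭
3rd (major 3rd) → E♭
5th (augmented 5th) → G
7th (minor 7th) → B𝄫
9th (augmented 9th) → D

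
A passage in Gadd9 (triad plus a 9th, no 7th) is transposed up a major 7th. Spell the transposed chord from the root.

F♯, A♯, C♯, G♯

A major 7th up from G is F♯, so the new chord is F♯ added-ninth.
Root: F♯
Major 3rd (3rd): A♯
Perfect 5th (5th): C♯
Major 9th (9th): G♯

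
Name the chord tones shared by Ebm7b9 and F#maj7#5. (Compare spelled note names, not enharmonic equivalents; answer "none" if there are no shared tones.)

none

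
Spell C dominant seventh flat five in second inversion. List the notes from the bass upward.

C dominant seventh flat five = C–E–G-flat–B-flat; second inversion → fifth (G-flat) lowest.

G-flat  B-flat  C  E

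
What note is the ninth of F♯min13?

G#

Root of F♯min13 = F#. The 9th is a major 9th: F# up a major 9th → G#.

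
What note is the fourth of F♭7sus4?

B𝄫

Root of F♭7sus4 = F♭. The 4th is a perfect 4th: F♭ up a perfect 4th → B𝄫.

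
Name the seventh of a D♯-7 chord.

C#

D♯-7 is built on D#; its 7th is a minor 7th above the root.
A seventh above D uses the letter C, and the minor 7th above D# is C#.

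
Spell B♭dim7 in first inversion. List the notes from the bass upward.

Db  Fb  Abb  Bb

In root position, B♭dim7 is Bb–Db–Fb–Abb.
First inversion puts the third (Db) in the bass.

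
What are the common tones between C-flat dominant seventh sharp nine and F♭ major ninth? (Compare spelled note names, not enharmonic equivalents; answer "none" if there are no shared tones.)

C-flat dominant seventh sharp nine: Cb Eb Gb Bbb D
F♭ major ninth: Fb Ab Cb Eb Gb
Common to both → Cb, Eb, Gb.

Cb Eb Gb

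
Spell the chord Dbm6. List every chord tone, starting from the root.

Db  Fb  Ab  Bb

Root Db, quality minor sixth:
Root: Db
Minor 3rd (3rd): Fb
Perfect 5th (5th): Ab
Major 6th (6th): Bb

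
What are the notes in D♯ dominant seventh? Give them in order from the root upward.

Root D-sharp, quality dominant seventh:
D-sharp — root
F-double-sharp — major 3rd
A-sharp — perfect 5th
C-sharp — minor 7th

D-sharp, F-double-sharp, A-sharp, C-sharp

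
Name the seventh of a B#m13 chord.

B#m13 is built on B#; its 7th is a minor 7th above the root.
A seventh above B uses the letter A, and the minor 7th above B# is A#.

A#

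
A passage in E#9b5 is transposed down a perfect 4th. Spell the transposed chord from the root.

B♯, D𝄪, F♯, A♯, C𝄪

A perfect 4th down from E♯ is B♯, so the new chord is B♯ dominant ninth flat five.
B♯ — root
D𝄪 — major 3rd
F♯ — diminished 5th
A♯ — minor 7th
C𝄪 — major 9th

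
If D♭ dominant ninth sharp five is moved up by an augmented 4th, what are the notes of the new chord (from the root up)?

An augmented 4th up from D-flat is G, so the new chord is G dominant ninth sharp five.
root → G
3rd (major 3rd) → B
5th (augmented 5th) → D-sharp
7th (minor 7th) → F
9th (major 9th) → A

G B D-sharp F A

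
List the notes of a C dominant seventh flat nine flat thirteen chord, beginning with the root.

C E G B-flat D-flat A-flat

Root C, quality dominant seventh flat nine flat thirteen:
Root: C
Major 3rd (3rd): E
Perfect 5th (5th): G
Minor 7th (7th): B-flat
Minor 9th (9th): D-flat
Minor 13th (13th): A-flat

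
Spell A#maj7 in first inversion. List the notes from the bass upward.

In root position, A#maj7 is A♯–C𝄪–E♯–G𝄪.
First inversion puts the third (C𝄪) in the bass.

C𝄪, E♯, G𝄪, A♯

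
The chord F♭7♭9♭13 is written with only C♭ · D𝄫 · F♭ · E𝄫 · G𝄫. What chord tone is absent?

F♭7♭9♭13 = F♭, A♭, C♭, E𝄫, G𝄫, D𝄫. The voicing lacks the 3rd (major 3rd), A♭.

A♭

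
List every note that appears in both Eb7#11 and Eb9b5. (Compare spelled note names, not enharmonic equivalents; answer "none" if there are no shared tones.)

Eb7#11 = Eb, G, Bb, Db, A.
Eb9b5 = Eb, G, Bbb, Db, F.
Shared: Eb, G, Db.

Eb – G – Db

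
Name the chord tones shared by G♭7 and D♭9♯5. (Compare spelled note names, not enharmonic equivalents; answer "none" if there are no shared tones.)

Db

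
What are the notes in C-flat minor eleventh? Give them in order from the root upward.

C-flat  E-double-flat  G-flat  B-double-flat  D-flat  F-flat

C-flat minor eleventh: minor eleventh on C-flat.
- root: C-flat
- minor 3rd: E-double-flat
- perfect 5th: G-flat
- minor 7th: B-double-flat
- major 9th: D-flat
- perfect 11th: F-flat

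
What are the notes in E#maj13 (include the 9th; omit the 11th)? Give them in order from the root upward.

E#maj13: major thirteenth on E#.
- root: E#
- major 3rd: G##
- perfect 5th: B#
- major 7th: D##
- major 9th: F##
- major 13th: C##

E#, G##, B#, D##, F##, C##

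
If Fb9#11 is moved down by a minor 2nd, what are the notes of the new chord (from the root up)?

Transposed root: Fb → Eb (minor 2nd down). So we spell Eb dominant ninth sharp eleven:
Eb — root
G — major 3rd
Bb — perfect 5th
Db — minor 7th
F — major 9th
A — augmented 11th

Eb, G, Bb, Db, F, A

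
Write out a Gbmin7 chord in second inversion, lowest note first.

Gbmin7 = Gb–Bbb–Db–Fb; second inversion → fifth (Db) lowest.

Db Fb Gb Bbb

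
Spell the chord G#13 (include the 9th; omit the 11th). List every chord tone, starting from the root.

G#, B#, D#, F#, A#, E#

G#13 is a dominant thirteenth built on G#.
- root: G#
- major 3rd: B#
- perfect 5th: D#
- minor 7th: F#
- major 9th: A#
- major 13th: E#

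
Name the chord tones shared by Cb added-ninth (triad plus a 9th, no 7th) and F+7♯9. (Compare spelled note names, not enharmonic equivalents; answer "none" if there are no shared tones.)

Cb added-ninth: Cb Eb Gb Db
F+7♯9: F A C# Eb G#
Common to both → Eb.

Eb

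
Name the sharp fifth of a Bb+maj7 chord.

F#

Root of Bb+maj7 = Bb. The 5th is an augmented 5th: Bb up an augmented 5th → F#.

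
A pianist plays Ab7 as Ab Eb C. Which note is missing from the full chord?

The full Ab7 chord is Ab, C, Eb, Gb.
Comparing with the voicing, the minor 7th (7th) — Gb — is absent.

Gb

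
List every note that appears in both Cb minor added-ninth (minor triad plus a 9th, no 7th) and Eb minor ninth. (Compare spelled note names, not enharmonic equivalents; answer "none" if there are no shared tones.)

G-flat D-flat

Cb minor added-ninth = C-flat, E-double-flat, G-flat, D-flat.
Eb minor ninth = E-flat, G-flat, B-flat, D-flat, F.
Shared: G-flat, D-flat.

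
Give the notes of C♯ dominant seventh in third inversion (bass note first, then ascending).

B, C-sharp, E-sharp, G-sharp

C♯ dominant seventh = C-sharp–E-sharp–G-sharp–B; third inversion → seventh (B) lowest.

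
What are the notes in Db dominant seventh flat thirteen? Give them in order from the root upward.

D-flat, F, A-flat, C-flat, B-double-flat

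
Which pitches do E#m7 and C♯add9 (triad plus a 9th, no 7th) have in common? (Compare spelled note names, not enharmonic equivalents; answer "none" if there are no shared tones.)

E#  G#  D#

E#m7 = E#, G#, B#, D#.
C♯add9 = C#, E#, G#, D#.
Shared: E#, G#, D#.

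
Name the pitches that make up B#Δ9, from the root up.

Root B#, quality major ninth:
B# — root
D## — major 3rd
F## — perfect 5th
A## — major 7th
C## — major 9th

B#, D##, F##, A##, C##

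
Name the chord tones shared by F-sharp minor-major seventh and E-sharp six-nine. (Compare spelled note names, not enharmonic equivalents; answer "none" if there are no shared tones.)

E-sharp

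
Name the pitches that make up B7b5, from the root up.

Root B, quality dominant seventh flat five:
Root: B
Major 3rd (3rd): D#
Diminished 5th (5th): F
Minor 7th (7th): A

B, D#, F, A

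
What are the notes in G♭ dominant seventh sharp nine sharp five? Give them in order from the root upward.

Root G♭, quality dominant seventh sharp nine sharp five:
- root: G♭
- major 3rd: B♭
- augmented 5th: D
- minor 7th: F♭
- augmented 9th: A

G♭ – B♭ – D – F♭ – A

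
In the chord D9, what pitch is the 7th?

Root of D9 = D. The 7th is a minor 7th: D up a minor 7th → C.

C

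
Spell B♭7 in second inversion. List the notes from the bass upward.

B♭7 = Bb–D–F–Ab; second inversion → fifth (F) lowest.

F – Ab – Bb – D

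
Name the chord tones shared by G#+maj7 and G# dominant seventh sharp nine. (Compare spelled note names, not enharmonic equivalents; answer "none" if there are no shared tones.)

G#+maj7 = G♯, B♯, D𝄪, F𝄪.
G# dominant seventh sharp nine = G♯, B♯, D♯, F♯, A𝄪.
Shared: G♯, B♯.

G♯, B♯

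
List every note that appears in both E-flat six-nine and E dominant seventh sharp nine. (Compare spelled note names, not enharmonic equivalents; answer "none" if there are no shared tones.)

E-flat six-nine: E-flat G B-flat C F
E dominant seventh sharp nine: E G-sharp B D F-double-sharp
Common to both → none.

none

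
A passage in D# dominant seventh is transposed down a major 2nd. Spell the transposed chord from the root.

C# – E# – G# – B

A major 2nd down from D# is C#, so the new chord is C# dominant seventh.
root → C#
3rd (major 3rd) → E#
5th (perfect 5th) → G#
7th (minor 7th) → B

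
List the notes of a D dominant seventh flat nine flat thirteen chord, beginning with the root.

D, F-sharp, A, C, E-flat, B-flat

D dominant seventh flat nine flat thirteen: dominant seventh flat nine flat thirteen on D.
D — root
F-sharp — major 3rd
A — perfect 5th
C — minor 7th
E-flat — minor 9th
B-flat — minor 13th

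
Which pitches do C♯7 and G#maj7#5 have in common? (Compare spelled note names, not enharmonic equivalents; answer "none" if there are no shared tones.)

C♯7 = C♯, E♯, G♯, B.
G#maj7#5 = G♯, B♯, D𝄪, F𝄪.
Shared: G♯.

G♯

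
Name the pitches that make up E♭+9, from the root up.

E♭+9: dominant ninth sharp five on Eb.
Root: Eb
Major 3rd (3rd): G
Augmented 5th (5th): B
Minor 7th (7th): Db
Major 9th (9th): F

Eb – G – B – Db – F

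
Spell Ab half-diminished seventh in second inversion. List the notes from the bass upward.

Ab half-diminished seventh = Ab–Cb–Ebb–Gb; second inversion → fifth (Ebb) lowest.

Ebb Gb Ab Cb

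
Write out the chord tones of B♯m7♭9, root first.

B#, D#, F##, A#, C#

Root B#, quality minor seventh flat nine:
root → B#
3rd (minor 3rd) → D#
5th (perfect 5th) → F##
7th (minor 7th) → A#
9th (minor 9th) → C#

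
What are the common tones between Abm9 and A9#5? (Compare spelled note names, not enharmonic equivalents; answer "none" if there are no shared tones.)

none

Abm9: Ab Cb Eb Gb Bb
A9#5: A C# E# G B
Common to both → none.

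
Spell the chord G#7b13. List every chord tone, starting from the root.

G#7b13: dominant seventh flat thirteen on G♯.
G♯ — root
B♯ — major 3rd
D♯ — perfect 5th
F♯ — minor 7th
E — minor 13th

G♯  B♯  D♯  F♯  E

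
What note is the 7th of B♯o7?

A

Root of B♯o7 = B#. The 7th is a diminished 7th: B# up a diminished 7th → A.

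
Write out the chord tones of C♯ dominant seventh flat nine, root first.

C♯ dominant seventh flat nine: dominant seventh flat nine on C-sharp.
root → C-sharp
3rd (major 3rd) → E-sharp
5th (perfect 5th) → G-sharp
7th (minor 7th) → B
9th (minor 9th) → D

C-sharp  E-sharp  G-sharp  B  D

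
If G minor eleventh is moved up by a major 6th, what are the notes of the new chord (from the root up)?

G up a major 6th → E. New chord: E minor eleventh.
- root: E
- minor 3rd: G
- perfect 5th: B
- minor 7th: D
- major 9th: F-sharp
- perfect 11th: A

E  G  B  D  F-sharp  A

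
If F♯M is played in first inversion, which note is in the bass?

F♯M = F#–A#–C#. First inversion → third in the bass = A#.

A#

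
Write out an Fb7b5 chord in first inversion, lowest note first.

In root position, Fb7b5 is Fb–Ab–Cbb–Ebb.
First inversion puts the third (Ab) in the bass.

Ab  Cbb  Ebb  Fb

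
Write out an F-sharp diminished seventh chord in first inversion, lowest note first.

F-sharp diminished seventh = F-sharp–A–C–E-flat; first inversion → third (A) lowest.

A – C – E-flat – F-sharp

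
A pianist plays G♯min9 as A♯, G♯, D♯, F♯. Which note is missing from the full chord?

B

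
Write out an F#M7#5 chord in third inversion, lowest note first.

E#, F#, A#, C##

F#M7#5 = F#–A#–C##–E#; third inversion → seventh (E#) lowest.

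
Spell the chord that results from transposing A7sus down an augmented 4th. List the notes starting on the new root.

A down an augmented 4th → Eb. New chord: Eb dominant seventh suspended fourth.
root → Eb
4th (perfect 4th) → Ab
5th (perfect 5th) → Bb
7th (minor 7th) → Db

Eb, Ab, Bb, Db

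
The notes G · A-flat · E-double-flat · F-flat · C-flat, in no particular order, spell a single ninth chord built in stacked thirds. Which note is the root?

Arranged so that each adjacent pair is a third by letter name: F-flat – A-flat – C-flat – E-double-flat – G.
The bottom of that stack, F-flat, is the root (this is F-flat dominant seventh sharp nine).

F-flat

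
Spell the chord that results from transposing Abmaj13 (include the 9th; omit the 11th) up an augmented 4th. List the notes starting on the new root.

D, F♯, A, C♯, E, B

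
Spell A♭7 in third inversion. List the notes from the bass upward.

Gb Ab C Eb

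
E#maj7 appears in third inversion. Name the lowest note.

E#maj7 = E♯–G𝄪–B♯–D𝄪. Third inversion → seventh in the bass = D𝄪.

D𝄪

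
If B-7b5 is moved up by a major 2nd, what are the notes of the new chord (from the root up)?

A major 2nd up from B is C#, so the new chord is C# half-diminished seventh.
- root: C#
- minor 3rd: E
- diminished 5th: G
- minor 7th: B

C#  E  G  B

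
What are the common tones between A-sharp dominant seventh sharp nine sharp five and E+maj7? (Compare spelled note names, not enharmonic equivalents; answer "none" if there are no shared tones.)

G#

A-sharp dominant seventh sharp nine sharp five = A#, C##, E##, G#, B##.
E+maj7 = E, G#, B#, D#.
Shared: G#.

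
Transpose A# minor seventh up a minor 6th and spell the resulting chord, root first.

F-sharp – A – C-sharp – E

Transposed root: A-sharp → F-sharp (minor 6th up). So we spell F-sharp minor seventh:
Root: F-sharp
Minor 3rd (3rd): A
Perfect 5th (5th): C-sharp
Minor 7th (7th): E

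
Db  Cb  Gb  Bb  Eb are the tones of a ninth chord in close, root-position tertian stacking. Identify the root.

Cb

Arranged so that each adjacent pair is a third by letter name: Cb – Eb – Gb – Bb – Db.
The bottom of that stack, Cb, is the root (this is Cb major ninth).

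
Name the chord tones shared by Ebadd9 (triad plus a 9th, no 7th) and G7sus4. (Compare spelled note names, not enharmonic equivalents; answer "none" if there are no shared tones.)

Ebadd9 = E♭, G, B♭, F.
G7sus4 = G, C, D, F.
Shared: G, F.

G, F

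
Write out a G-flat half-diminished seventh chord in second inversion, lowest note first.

G-flat half-diminished seventh = Gb–Bbb–Dbb–Fb; second inversion → fifth (Dbb) lowest.

Dbb, Fb, Gb, Bbb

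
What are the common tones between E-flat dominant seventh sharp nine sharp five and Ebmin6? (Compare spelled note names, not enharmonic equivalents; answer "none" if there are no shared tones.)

E-flat dominant seventh sharp nine sharp five: E♭ G B D♭ F♯
Ebmin6: E♭ G♭ B♭ C
Common to both → E♭.

E♭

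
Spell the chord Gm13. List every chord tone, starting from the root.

G – Bb – D – F – A – C – E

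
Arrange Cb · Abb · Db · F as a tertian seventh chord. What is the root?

Arranged so that each adjacent pair is a third by letter name: Db – F – Abb – Cb.
The bottom of that stack, Db, is the root (this is Db dominant seventh flat five).

Db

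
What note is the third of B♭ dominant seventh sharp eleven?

D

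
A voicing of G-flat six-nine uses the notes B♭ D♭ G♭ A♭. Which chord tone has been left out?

E♭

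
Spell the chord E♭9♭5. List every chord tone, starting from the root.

E♭ – G – B𝄫 – D♭ – F

E♭9♭5 is a dominant ninth flat five built on E♭.
E♭ — root
G — major 3rd
B𝄫 — diminished 5th
D♭ — minor 7th
F — major 9th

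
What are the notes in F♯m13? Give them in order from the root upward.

F# – A – C# – E – G# – B – D#

Root F#, quality minor thirteenth:
- root: F#
- minor 3rd: A
- perfect 5th: C#
- minor 7th: E
- major 9th: G#
- perfect 11th: B
- major 13th: D#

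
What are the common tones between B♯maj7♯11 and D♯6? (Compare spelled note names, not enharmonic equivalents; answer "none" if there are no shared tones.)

B♯maj7♯11 = B#, D##, F##, A##, E##.
D♯6 = D#, F##, A#, B#.
Shared: B#, F##.

B#, F##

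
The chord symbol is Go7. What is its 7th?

Root of Go7 = G. The 7th is a diminished 7th: G up a diminished 7th → Fb.

Fb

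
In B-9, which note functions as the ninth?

Root of B-9 = B. The 9th is a major 9th: B up a major 9th → C♯.

C♯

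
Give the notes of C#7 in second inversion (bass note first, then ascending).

G♯, B, C♯, E♯

C#7 = C♯–E♯–G♯–B; second inversion → fifth (G♯) lowest.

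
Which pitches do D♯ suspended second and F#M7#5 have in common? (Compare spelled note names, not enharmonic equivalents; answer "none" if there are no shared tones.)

E# – A#

D♯ suspended second: D# E# A#
F#M7#5: F# A# C## E#
Common to both → E#, A#.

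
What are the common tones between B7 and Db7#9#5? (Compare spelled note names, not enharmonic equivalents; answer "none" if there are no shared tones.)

A

B7 = B, D♯, F♯, A.
Db7#9#5 = D♭, F, A, C♭, E.
Shared: A.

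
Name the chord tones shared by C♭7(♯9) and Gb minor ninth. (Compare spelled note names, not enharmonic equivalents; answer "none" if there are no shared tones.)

C♭7(♯9): Cb Eb Gb Bbb D
Gb minor ninth: Gb Bbb Db Fb Ab
Common to both → Gb, Bbb.

Gb, Bbb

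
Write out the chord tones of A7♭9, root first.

A – C# – E – G – Bb

Root A, quality dominant seventh flat nine:
Root: A
Major 3rd (3rd): C#
Perfect 5th (5th): E
Minor 7th (7th): G
Minor 9th (9th): Bb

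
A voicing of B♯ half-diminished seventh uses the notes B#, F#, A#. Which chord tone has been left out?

B♯ half-diminished seventh = B#, D#, F#, A#. The voicing lacks the 3rd (minor 3rd), D#.

D#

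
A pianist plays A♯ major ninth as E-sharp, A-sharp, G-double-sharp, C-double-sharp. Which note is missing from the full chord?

B-sharp

A♯ major ninth = A-sharp, C-double-sharp, E-sharp, G-double-sharp, B-sharp. The voicing lacks the 9th (major 9th), B-sharp.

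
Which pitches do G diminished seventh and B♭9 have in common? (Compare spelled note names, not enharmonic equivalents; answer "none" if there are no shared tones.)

G diminished seventh = G, Bb, Db, Fb.
B♭9 = Bb, D, F, Ab, C.
Shared: Bb.

Bb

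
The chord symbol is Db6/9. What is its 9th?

Db6/9 is built on Db; its 9th is a major 9th above the root.
A second above D uses the letter E, and the major 9th above Db is Eb.

Eb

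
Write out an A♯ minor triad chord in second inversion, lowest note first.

E-sharp  A-sharp  C-sharp

A♯ minor triad = A-sharp–C-sharp–E-sharp; second inversion → fifth (E-sharp) lowest.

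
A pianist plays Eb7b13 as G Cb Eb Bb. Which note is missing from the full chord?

Db

The full Eb7b13 chord is Eb, G, Bb, Db, Cb.
Comparing with the voicing, the minor 7th (7th) — Db — is absent.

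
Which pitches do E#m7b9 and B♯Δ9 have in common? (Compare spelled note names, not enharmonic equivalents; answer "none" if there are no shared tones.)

B♯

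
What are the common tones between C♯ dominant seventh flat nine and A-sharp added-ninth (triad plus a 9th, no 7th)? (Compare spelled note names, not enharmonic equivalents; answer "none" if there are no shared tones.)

C♯ dominant seventh flat nine = C-sharp, E-sharp, G-sharp, B, D.
A-sharp added-ninth = A-sharp, C-double-sharp, E-sharp, B-sharp.
Shared: E-sharp.

E-sharp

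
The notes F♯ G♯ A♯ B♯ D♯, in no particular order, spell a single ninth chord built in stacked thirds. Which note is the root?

G♯

Arranged so that each adjacent pair is a third by letter name: G♯ – B♯ – D♯ – F♯ – A♯.
The bottom of that stack, G♯, is the root (this is G♯ dominant ninth).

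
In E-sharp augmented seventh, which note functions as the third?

Root of E-sharp augmented seventh = E♯. The 3rd is a major 3rd: E♯ up a major 3rd → G𝄪.

G𝄪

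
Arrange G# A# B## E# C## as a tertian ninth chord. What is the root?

A#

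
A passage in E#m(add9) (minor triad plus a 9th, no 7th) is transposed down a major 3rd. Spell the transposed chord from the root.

C#, E, G#, D#

A major 3rd down from E# is C#, so the new chord is C# minor added-ninth.
- root: C#
- minor 3rd: E
- perfect 5th: G#
- major 9th: D#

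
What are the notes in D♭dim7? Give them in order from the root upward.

Db  Fb  Abb  Cbb

D♭dim7 is a diminished seventh built on Db.
Db — root
Fb — minor 3rd
Abb — diminished 5th
Cbb — diminished 7th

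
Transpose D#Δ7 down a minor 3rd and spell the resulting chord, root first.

B#, D##, F##, A##

D# down a minor 3rd → B#. New chord: B# major seventh.
root → B#
3rd (major 3rd) → D##
5th (perfect 5th) → F##
7th (major 7th) → A##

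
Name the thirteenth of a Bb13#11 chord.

G

Bb13#11 is built on Bb; its 13th is a major 13th above the root.
A sixth above B uses the letter G, and the major 13th above Bb is G.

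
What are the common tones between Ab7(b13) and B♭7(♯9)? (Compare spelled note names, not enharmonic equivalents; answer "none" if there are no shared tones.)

Ab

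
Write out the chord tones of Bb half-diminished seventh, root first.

B-flat  D-flat  F-flat  A-flat

Root B-flat, quality half-diminished seventh:
Root: B-flat
Minor 3rd (3rd): D-flat
Diminished 5th (5th): F-flat
Minor 7th (7th): A-flat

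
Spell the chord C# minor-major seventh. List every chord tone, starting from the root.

C#, E, G#, B#

C# minor-major seventh is a minor-major seventh built on C#.
Root: C#
Minor 3rd (3rd): E
Perfect 5th (5th): G#
Major 7th (7th): B#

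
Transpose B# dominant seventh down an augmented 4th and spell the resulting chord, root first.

F-sharp A-sharp C-sharp E

An augmented 4th down from B-sharp is F-sharp, so the new chord is F-sharp dominant seventh.
- root: F-sharp
- major 3rd: A-sharp
- perfect 5th: C-sharp
- minor 7th: E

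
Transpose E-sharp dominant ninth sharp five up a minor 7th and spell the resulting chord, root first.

D-sharp, F-double-sharp, A-double-sharp, C-sharp, E-sharp

E-sharp up a minor 7th → D-sharp. New chord: D-sharp dominant ninth sharp five.
D-sharp — root
F-double-sharp — major 3rd
A-double-sharp — augmented 5th
C-sharp — minor 7th
E-sharp — major 9th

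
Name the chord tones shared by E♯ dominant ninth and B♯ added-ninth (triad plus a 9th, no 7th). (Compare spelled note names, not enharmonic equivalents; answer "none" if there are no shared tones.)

E♯ dominant ninth = E-sharp, G-double-sharp, B-sharp, D-sharp, F-double-sharp.
B♯ added-ninth = B-sharp, D-double-sharp, F-double-sharp, C-double-sharp.
Shared: B-sharp, F-double-sharp.

B-sharp F-double-sharp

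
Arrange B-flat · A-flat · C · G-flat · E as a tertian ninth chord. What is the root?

A-flat

Stacking in thirds gives A-flat – C – E – G-flat – B-flat, so A-flat is the root — A-flat dominant ninth sharp five.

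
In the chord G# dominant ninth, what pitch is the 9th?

A#

G# dominant ninth is built on G#; its 9th is a major 9th above the root.
A second above G uses the letter A, and the major 9th above G# is A#.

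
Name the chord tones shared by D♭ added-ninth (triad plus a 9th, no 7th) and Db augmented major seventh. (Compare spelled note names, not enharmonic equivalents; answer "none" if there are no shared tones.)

D-flat, F

D♭ added-ninth = D-flat, F, A-flat, E-flat.
Db augmented major seventh = D-flat, F, A, C.
Shared: D-flat, F.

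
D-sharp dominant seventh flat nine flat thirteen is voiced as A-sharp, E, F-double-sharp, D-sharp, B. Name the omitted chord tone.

C-sharp

The full D-sharp dominant seventh flat nine flat thirteen chord is D-sharp, F-double-sharp, A-sharp, C-sharp, E, B.
Comparing with the voicing, the minor 7th (7th) — C-sharp — is absent.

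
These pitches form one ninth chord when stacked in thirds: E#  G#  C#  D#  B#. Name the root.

Arranged so that each adjacent pair is a third by letter name: C# – E# – G# – B# – D#.
The bottom of that stack, C#, is the root (this is C# major ninth).

C#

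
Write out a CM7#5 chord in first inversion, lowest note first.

CM7#5 = C–E–G♯–B; first inversion → third (E) lowest.

E, G♯, B, C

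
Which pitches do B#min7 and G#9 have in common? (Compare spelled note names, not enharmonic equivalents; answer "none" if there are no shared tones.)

B#min7 = B#, D#, F##, A#.
G#9 = G#, B#, D#, F#, A#.
Shared: B#, D#, A#.

B#, D#, A#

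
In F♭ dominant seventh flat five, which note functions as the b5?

F♭ dominant seventh flat five is built on F-flat; its 5th is a diminished 5th above the root.
A fifth above F uses the letter C, and the diminished 5th above F-flat is C-double-flat.

C-double-flat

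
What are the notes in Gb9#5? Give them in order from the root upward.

Root Gb, quality dominant ninth sharp five:
- root: Gb
- major 3rd: Bb
- augmented 5th: D
- minor 7th: Fb
- major 9th: Ab

Gb  Bb  D  Fb  Ab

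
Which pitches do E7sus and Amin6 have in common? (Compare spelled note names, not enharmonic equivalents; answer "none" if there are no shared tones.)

E7sus = E, A, B, D.
Amin6 = A, C, E, F#.
Shared: E, A.

E – A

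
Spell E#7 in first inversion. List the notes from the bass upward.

In root position, E#7 is E♯–G𝄪–B♯–D♯.
First inversion puts the third (G𝄪) in the bass.

G𝄪  B♯  D♯  E♯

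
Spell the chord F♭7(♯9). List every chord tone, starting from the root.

F♭, A♭, C♭, E𝄫, G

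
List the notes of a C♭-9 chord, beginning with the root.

C♭-9: minor ninth on C♭.
root → C♭
3rd (minor 3rd) → E𝄫
5th (perfect 5th) → G♭
7th (minor 7th) → B𝄫
9th (major 9th) → D♭

C♭, E𝄫, G♭, B𝄫, D♭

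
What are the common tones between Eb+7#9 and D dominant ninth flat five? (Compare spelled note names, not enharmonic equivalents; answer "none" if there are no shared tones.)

F#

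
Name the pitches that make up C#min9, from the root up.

C#min9: minor ninth on C#.
Root: C#
Minor 3rd (3rd): E
Perfect 5th (5th): G#
Minor 7th (7th): B
Major 9th (9th): D#

C#, E, G#, B, D#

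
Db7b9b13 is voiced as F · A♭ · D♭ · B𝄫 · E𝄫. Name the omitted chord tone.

C♭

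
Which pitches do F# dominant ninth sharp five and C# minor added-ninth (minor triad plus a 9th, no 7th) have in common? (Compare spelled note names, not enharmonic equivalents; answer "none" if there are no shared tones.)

E – G-sharp

F# dominant ninth sharp five = F-sharp, A-sharp, C-double-sharp, E, G-sharp.
C# minor added-ninth = C-sharp, E, G-sharp, D-sharp.
Shared: E, G-sharp.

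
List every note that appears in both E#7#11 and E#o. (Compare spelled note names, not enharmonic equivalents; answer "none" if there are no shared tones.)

E#7#11 = E#, G##, B#, D#, A##.
E#o = E#, G#, B.
Shared: E#.

E#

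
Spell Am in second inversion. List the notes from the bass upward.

Am = A–C–E; second inversion → fifth (E) lowest.

E, A, C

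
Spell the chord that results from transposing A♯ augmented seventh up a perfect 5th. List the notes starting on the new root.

Transposed root: A# → E# (perfect 5th up). So we spell E# augmented seventh:
- root: E#
- major 3rd: G##
- augmented 5th: B##
- minor 7th: D#

E#, G##, B##, D#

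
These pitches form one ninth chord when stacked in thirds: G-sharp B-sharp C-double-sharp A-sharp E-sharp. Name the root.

Arranged so that each adjacent pair is a third by letter name: A-sharp – C-double-sharp – E-sharp – G-sharp – B-sharp.
The bottom of that stack, A-sharp, is the root (this is A-sharp dominant ninth).

A-sharp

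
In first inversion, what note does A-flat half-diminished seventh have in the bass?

A-flat half-diminished seventh = A-flat–C-flat–E-double-flat–G-flat. First inversion → third in the bass = C-flat.

C-flat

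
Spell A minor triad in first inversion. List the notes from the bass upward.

C E A

In root position, A minor triad is A–C–E.
First inversion puts the third (C) in the bass.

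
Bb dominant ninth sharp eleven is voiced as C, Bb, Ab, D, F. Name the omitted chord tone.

E

Bb dominant ninth sharp eleven = Bb, D, F, Ab, C, E. The voicing lacks the 11th (augmented 11th), E.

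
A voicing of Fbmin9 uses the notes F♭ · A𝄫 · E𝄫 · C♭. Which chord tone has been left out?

G♭

The full Fbmin9 chord is F♭, A𝄫, C♭, E𝄫, G♭.
Comparing with the voicing, the major 9th (9th) — G♭ — is absent.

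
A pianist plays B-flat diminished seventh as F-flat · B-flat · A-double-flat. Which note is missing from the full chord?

D-flat

B-flat diminished seventh = B-flat, D-flat, F-flat, A-double-flat. The voicing lacks the 3rd (minor 3rd), D-flat.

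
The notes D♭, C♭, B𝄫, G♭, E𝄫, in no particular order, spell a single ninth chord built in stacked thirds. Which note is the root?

C♭

Arranged so that each adjacent pair is a third by letter name: C♭ – E𝄫 – G♭ – B𝄫 – D♭.
The bottom of that stack, C♭, is the root (this is C♭ minor ninth).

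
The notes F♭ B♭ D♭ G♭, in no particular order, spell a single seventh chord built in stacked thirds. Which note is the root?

Arranged so that each adjacent pair is a third by letter name: G♭ – B♭ – D♭ – F♭.
The bottom of that stack, G♭, is the root (this is G♭ dominant seventh).

G♭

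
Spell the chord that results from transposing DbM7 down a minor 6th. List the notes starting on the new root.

A minor 6th down from Db is F, so the new chord is F major seventh.
Root: F
Major 3rd (3rd): A
Perfect 5th (5th): C
Major 7th (7th): E

F – A – C – E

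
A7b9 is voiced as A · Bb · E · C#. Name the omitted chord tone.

G

A7b9 = A, C#, E, G, Bb. The voicing lacks the 7th (minor 7th), G.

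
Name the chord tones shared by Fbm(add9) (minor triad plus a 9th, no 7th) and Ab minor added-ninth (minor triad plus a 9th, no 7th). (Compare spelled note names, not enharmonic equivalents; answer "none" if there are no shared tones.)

Cb

Fbm(add9): Fb Abb Cb Gb
Ab minor added-ninth: Ab Cb Eb Bb
Common to both → Cb.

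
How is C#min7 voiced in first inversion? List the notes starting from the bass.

E  G#  B  C#

C#min7 = C#–E–G#–B; first inversion → third (E) lowest.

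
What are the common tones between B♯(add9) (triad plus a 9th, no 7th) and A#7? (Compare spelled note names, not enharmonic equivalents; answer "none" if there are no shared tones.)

C𝄪

B♯(add9): B♯ D𝄪 F𝄪 C𝄪
A#7: A♯ C𝄪 E♯ G♯
Common to both → C𝄪.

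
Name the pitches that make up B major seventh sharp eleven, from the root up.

B  D-sharp  F-sharp  A-sharp  E-sharp

Root B, quality major seventh sharp eleven:
- root: B
- major 3rd: D-sharp
- perfect 5th: F-sharp
- major 7th: A-sharp
- augmented 11th: E-sharp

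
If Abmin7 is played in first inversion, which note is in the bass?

C♭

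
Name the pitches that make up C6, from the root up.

C6: major sixth on C.
C — root
E — major 3rd
G — perfect 5th
A — major 6th

C, E, G, A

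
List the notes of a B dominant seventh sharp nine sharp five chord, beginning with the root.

B – D♯ – F𝄪 – A – C𝄪

B dominant seventh sharp nine sharp five is a dominant seventh sharp nine sharp five built on B.
B — root
D♯ — major 3rd
F𝄪 — augmented 5th
A — minor 7th
C𝄪 — augmented 9th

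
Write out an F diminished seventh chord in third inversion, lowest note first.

E𝄫 F A♭ C♭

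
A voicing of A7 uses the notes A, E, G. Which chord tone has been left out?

C#

A7 = A, C#, E, G. The voicing lacks the 3rd (major 3rd), C#.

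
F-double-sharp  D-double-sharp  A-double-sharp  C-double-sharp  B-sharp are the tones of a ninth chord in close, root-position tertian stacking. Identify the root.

Stacking in thirds gives B-sharp – D-double-sharp – F-double-sharp – A-double-sharp – C-double-sharp, so B-sharp is the root — B-sharp major ninth.

B-sharp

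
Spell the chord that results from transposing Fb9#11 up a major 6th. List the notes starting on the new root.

Transposed root: F♭ → D♭ (major 6th up). So we spell D♭ dominant ninth sharp eleven:
- root: D♭
- major 3rd: F
- perfect 5th: A♭
- minor 7th: C♭
- major 9th: E♭
- augmented 11th: G

D♭ – F – A♭ – C♭ – E♭ – G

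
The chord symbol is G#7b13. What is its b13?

G#7b13 is built on G#; its 13th is a minor 13th above the root.
A sixth above G uses the letter E, and the minor 13th above G# is E.

E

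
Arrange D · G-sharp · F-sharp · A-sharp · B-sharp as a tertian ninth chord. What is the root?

G-sharp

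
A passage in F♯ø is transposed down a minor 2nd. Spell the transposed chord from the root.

E♯ G♯ B D♯

Transposed root: F♯ → E♯ (minor 2nd down). So we spell E♯ half-diminished seventh:
- root: E♯
- minor 3rd: G♯
- diminished 5th: B
- minor 7th: D♯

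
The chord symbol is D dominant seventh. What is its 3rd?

F♯

D dominant seventh is built on D; its 3rd is a major 3rd above the root.
A third above D uses the letter F, and the major 3rd above D is F♯.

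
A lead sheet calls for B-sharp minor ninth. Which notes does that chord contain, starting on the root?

B# D# F## A# C##

Root B#, quality minor ninth:
Root: B#
Minor 3rd (3rd): D#
Perfect 5th (5th): F##
Minor 7th (7th): A#
Major 9th (9th): C##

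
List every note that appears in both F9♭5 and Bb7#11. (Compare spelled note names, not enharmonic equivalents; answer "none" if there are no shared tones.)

F

F9♭5: F A Cb Eb G
Bb7#11: Bb D F Ab E
Common to both → F.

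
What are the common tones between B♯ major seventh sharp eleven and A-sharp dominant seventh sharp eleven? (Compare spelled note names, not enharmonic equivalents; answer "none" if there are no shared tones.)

B♯ major seventh sharp eleven = B#, D##, F##, A##, E##.
A-sharp dominant seventh sharp eleven = A#, C##, E#, G#, D##.
Shared: D##.

D##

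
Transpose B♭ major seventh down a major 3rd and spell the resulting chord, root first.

B-flat down a major 3rd → G-flat. New chord: G-flat major seventh.
root → G-flat
3rd (major 3rd) → B-flat
5th (perfect 5th) → D-flat
7th (major 7th) → F

G-flat  B-flat  D-flat  F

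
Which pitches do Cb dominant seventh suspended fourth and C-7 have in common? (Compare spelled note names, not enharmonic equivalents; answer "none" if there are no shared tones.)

none

Cb dominant seventh suspended fourth = Cb, Fb, Gb, Bbb.
C-7 = C, Eb, G, Bb.
Shared: none.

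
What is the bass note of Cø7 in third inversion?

Cø7 = C–Eb–Gb–Bb. Third inversion → seventh in the bass = Bb.

Bb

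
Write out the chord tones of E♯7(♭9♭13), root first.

E#  G##  B#  D#  F#  C#

E♯7(♭9♭13): dominant seventh flat nine flat thirteen on E#.
E# — root
G## — major 3rd
B# — perfect 5th
D# — minor 7th
F# — minor 9th
C# — minor 13th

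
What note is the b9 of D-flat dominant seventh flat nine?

E-double-flat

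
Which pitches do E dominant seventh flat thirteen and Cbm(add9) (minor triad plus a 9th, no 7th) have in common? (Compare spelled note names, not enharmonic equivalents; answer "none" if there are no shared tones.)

none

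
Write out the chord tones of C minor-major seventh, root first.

C minor-major seventh: minor-major seventh on C.
- root: C
- minor 3rd: E-flat
- perfect 5th: G
- major 7th: B

C E-flat G B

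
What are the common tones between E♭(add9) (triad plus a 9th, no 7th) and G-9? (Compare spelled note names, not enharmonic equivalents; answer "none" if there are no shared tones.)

E♭(add9) = E♭, G, B♭, F.
G-9 = G, B♭, D, F, A.
Shared: G, B♭, F.

G – B♭ – F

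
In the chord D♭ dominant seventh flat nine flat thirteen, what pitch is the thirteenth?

B-double-flat

D♭ dominant seventh flat nine flat thirteen is built on D-flat; its 13th is a minor 13th above the root.
A sixth above D uses the letter B, and the minor 13th above D-flat is B-double-flat.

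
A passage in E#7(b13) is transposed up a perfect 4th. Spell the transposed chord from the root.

A perfect 4th up from E# is A#, so the new chord is A# dominant seventh flat thirteen.
Root: A#
Major 3rd (3rd): C##
Perfect 5th (5th): E#
Minor 7th (7th): G#
Minor 13th (13th): F#

A#, C##, E#, G#, F#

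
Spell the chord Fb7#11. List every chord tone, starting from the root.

Fb, Ab, Cb, Ebb, Bb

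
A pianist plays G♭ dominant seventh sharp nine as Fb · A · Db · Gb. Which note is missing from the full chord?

Bb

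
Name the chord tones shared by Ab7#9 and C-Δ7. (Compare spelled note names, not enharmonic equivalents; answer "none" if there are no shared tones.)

C – Eb – B

Ab7#9: Ab C Eb Gb B
C-Δ7: C Eb G B
Common to both → C, Eb, B.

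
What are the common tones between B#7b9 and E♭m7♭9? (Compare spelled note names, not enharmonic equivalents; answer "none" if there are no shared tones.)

B#7b9: B# D## F## A# C#
E♭m7♭9: Eb Gb Bb Db Fb
Common to both → none.

none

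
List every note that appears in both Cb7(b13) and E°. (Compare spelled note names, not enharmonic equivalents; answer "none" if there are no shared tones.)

Cb7(b13) = Cb, Eb, Gb, Bbb, Abb.
E° = E, G, Bb.
Shared: none.

none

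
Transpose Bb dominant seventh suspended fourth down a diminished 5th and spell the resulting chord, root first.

Transposed root: B♭ → E (diminished 5th down). So we spell E dominant seventh suspended fourth:
Root: E
Perfect 4th (4th): A
Perfect 5th (5th): B
Minor 7th (7th): D

E, A, B, D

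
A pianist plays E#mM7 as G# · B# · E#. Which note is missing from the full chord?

D##

The full E#mM7 chord is E#, G#, B#, D##.
Comparing with the voicing, the major 7th (7th) — D## — is absent.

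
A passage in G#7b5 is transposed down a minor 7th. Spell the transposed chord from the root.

G♯ down a minor 7th → A♯. New chord: A♯ dominant seventh flat five.
root → A♯
3rd (major 3rd) → C𝄪
5th (diminished 5th) → E
7th (minor 7th) → G♯

A♯, C𝄪, E, G♯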